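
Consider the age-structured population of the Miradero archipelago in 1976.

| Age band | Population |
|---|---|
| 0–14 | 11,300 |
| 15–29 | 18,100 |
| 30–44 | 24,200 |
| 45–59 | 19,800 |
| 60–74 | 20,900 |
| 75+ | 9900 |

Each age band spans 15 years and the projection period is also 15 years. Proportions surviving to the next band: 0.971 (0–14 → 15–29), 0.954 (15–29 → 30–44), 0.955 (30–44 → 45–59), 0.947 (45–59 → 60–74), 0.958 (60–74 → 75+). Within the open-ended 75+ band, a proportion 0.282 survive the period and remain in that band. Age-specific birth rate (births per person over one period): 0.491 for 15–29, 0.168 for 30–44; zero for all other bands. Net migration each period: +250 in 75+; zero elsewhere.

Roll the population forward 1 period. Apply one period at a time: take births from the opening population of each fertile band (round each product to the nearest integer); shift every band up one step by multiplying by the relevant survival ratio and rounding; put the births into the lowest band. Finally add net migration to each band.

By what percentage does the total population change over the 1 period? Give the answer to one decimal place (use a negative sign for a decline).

1.8

Period 1:
Births: 18100 × 0.491 = 8887 ; 24200 × 0.168 = 4066 → total 12953
15–29: 11300 × 0.971 = 10972
30–44: 18100 × 0.954 = 17267
45–59: 24200 × 0.955 = 23111
60–74: 19800 × 0.947 = 18751
75+: 20900 × 0.958 + 9900 × 0.282 = 20022 + 2792 = 22814
Net migration: 75+ + 250 → 23064
Population now: 0–14=12953, 15–29=10972, 30–44=17267, 45–59=23111, 60–74=18751, 75+=23064
Total: 104200 → 106118; change = 1918; percentage change = 1.8%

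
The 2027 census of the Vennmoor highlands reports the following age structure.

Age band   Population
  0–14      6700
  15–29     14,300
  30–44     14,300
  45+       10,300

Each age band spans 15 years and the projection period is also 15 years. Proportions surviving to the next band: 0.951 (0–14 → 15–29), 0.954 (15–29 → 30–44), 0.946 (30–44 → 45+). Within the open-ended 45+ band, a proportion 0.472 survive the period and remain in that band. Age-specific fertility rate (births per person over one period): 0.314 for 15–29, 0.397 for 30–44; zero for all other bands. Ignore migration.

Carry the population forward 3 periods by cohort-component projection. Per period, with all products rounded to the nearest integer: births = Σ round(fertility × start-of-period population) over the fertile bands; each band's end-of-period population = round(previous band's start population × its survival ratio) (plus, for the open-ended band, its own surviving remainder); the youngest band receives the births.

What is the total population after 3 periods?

37666

(Bands numbered youngest = 1 to oldest = 4.)
Period 1.
Births: 14300 * 0.314 = 4490, 14300 * 0.397 = 5677 → total 10167
Band 2: 6700 * 0.951 = 6372
Band 3: 14300 * 0.954 = 13642
Band 4: 14300 * 0.946 + 10300 * 0.472 = 13528 + 4862 = 18390
→ [10167, 6372, 13642, 18390]
Period 2.
Births: 6372 * 0.314 = 2001, 13642 * 0.397 = 5416 → total 7417
Band 2: 10167 * 0.951 = 9669
Band 3: 6372 * 0.954 = 6079
Band 4: 13642 * 0.946 + 18390 * 0.472 = 12905 + 8680 = 21585
→ [7417, 9669, 6079, 21585]
Period 3.
Births: 9669 * 0.314 = 3036, 6079 * 0.397 = 2413 → total 5449
Band 2: 7417 * 0.951 = 7054
Band 3: 9669 * 0.954 = 9224
Band 4: 6079 * 0.946 + 21585 * 0.472 = 5751 + 10188 = 15939
→ [5449, 7054, 9224, 15939]
Total after period 3: 5449 + 7054 + 9224 + 15939 = 37666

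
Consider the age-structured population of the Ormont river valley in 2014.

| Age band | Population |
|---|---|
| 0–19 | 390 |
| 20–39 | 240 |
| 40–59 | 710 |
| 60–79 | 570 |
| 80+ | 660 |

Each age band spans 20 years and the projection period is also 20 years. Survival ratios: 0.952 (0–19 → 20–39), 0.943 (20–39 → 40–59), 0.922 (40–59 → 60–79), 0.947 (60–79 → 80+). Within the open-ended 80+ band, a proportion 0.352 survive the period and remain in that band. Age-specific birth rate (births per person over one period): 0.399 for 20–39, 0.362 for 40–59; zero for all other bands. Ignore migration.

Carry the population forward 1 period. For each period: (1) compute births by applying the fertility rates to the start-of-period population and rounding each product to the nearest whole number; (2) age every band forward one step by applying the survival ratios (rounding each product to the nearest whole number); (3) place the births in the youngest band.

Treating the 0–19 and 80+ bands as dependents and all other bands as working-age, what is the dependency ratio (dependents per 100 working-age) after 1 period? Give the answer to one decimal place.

89.9

— Period 1 —
Births: 240 * 0.399 = 96  |  710 * 0.362 = 257 ⇒ total 353
20–39: 390 * 0.952 = 371
40–59: 240 * 0.943 = 226
60–79: 710 * 0.922 = 655
80+: 570 * 0.947 + 660 * 0.352 = 540 + 232 = 772
→ [353, 371, 226, 655, 772]
Dependents (band 0–19 + band 80+) = 353 + 772 = 1125; working-age = 1252; ratio = 1125/1252 × 100 = 89.9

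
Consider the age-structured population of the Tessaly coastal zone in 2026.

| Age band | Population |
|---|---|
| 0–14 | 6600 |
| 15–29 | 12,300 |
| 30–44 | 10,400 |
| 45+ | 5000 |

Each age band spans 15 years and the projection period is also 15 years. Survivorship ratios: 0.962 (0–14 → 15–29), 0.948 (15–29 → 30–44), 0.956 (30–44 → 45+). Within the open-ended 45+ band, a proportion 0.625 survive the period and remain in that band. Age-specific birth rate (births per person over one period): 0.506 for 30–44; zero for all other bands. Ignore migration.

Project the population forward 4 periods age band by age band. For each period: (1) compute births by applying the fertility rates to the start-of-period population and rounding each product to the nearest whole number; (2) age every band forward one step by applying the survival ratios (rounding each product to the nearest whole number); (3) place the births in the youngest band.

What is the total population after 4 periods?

Period 1.
Births: 10400 × 0.506 = 5262
15–29: 6600 × 0.962 = 6349
30–44: 12300 × 0.948 = 11660
45+: 10400 × 0.956 + 5000 × 0.625 = 9942 + 3125 = 13067
End of period: [5262, 6349, 11660, 13067]
Period 2.
Births: 11660 × 0.506 = 5900
15–29: 5262 × 0.962 = 5062
30–44: 6349 × 0.948 = 6019
45+: 11660 × 0.956 + 13067 × 0.625 = 11147 + 8167 = 19314
End of period: [5900, 5062, 6019, 19314]
Period 3.
Births: 6019 × 0.506 = 3046
15–29: 5900 × 0.962 = 5676
30–44: 5062 × 0.948 = 4799
45+: 6019 × 0.956 + 19314 × 0.625 = 5754 + 12071 = 17825
End of period: [3046, 5676, 4799, 17825]
Period 4.
Births: 4799 × 0.506 = 2428
15–29: 3046 × 0.962 = 2930
30–44: 5676 × 0.948 = 5381
45+: 4799 × 0.956 + 17825 × 0.625 = 4588 + 11141 = 15729
End of period: [2428, 2930, 5381, 15729]
Total after period 4: 2428 + 2930 + 5381 + 15729 = 26468

26468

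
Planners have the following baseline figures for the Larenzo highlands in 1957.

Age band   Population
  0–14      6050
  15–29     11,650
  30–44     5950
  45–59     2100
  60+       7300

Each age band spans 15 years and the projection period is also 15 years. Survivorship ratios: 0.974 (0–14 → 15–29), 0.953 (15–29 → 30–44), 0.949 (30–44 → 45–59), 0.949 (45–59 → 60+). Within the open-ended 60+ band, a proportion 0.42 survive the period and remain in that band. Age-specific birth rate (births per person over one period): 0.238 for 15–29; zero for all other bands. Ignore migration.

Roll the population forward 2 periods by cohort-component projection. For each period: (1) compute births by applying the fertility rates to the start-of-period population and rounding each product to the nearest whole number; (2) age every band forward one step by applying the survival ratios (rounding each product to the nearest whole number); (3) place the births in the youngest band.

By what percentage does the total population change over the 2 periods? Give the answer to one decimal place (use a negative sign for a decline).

Numbering the bands 1..5 from youngest to oldest:
[period 1]
Births: 11650 * 0.238 = 2773
Band 2: 6050 * 0.974 = 5893
Band 3: 11650 * 0.953 = 11102
Band 4: 5950 * 0.949 = 5647
Band 5: 2100 * 0.949 + 7300 * 0.42 = 1993 + 3066 = 5059
Giving 2773 / 5893 / 11102 / 5647 / 5059.
[period 2]
Births: 5893 * 0.238 = 1403
Band 2: 2773 * 0.974 = 2701
Band 3: 5893 * 0.953 = 5616
Band 4: 11102 * 0.949 = 10536
Band 5: 5647 * 0.949 + 5059 * 0.42 = 5359 + 2125 = 7484
Giving 1403 / 2701 / 5616 / 10536 / 7484.
Total: 33050 → 27740; change = -5310; percentage change = -16.1%

-16.1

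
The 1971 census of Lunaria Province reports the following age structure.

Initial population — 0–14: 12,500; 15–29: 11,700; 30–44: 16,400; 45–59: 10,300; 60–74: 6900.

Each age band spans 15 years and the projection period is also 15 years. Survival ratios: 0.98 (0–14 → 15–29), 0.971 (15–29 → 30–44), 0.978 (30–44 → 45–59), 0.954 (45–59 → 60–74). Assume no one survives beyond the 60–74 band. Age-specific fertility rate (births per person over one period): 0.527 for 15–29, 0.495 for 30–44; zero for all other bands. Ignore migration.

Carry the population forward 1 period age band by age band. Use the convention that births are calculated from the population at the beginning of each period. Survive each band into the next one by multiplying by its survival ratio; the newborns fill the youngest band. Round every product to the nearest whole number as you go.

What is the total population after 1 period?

Call the groups 1 to 5, youngest first.
Period 1.
Births: 11700 × 0.527 = 6166 ; 16400 × 0.495 = 8118 — total 14284
Group 2: 12500 × 0.98 = 12250
Group 3: 11700 × 0.971 = 11361
Group 4: 16400 × 0.978 = 16039
Group 5: 10300 × 0.954 = 9826
End of period: [14284, 12250, 11361, 16039, 9826]
Total after period 1: 14284 + 12250 + 11361 + 16039 + 9826 = 63760

63760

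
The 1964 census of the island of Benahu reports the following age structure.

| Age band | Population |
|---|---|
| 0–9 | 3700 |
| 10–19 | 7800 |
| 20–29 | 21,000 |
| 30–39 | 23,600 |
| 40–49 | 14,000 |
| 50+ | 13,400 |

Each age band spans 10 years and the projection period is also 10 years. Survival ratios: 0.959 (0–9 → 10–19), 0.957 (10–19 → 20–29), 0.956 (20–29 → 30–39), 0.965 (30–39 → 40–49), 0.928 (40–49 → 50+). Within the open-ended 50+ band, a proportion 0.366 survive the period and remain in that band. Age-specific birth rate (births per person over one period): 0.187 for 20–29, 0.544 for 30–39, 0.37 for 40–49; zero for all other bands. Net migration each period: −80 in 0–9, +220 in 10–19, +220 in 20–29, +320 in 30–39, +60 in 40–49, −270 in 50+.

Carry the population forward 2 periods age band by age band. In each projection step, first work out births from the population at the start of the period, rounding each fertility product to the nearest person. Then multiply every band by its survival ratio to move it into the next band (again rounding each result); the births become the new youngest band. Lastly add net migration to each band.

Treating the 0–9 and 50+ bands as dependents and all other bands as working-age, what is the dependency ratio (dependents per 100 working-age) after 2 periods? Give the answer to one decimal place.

Period 1:
Births: 21000 × 0.187 = 3927  |  23600 × 0.544 = 12838  |  14000 × 0.37 = 5180 — total 21945
10–19: 3700 × 0.959 = 3548
20–29: 7800 × 0.957 = 7465
30–39: 21000 × 0.956 = 20076
40–49: 23600 × 0.965 = 22774
50+: 14000 × 0.928 + 13400 × 0.366 = 12992 + 4904 = 17896
Net migration: 0–9 − 80 → 21865; 10–19 + 220 → 3768; 20–29 + 220 → 7685; 30–39 + 320 → 20396; 40–49 + 60 → 22834; 50+ − 270 → 17626
End of period: [21865, 3768, 7685, 20396, 22834, 17626]
Period 2:
Births: 7685 × 0.187 = 1437  |  20396 × 0.544 = 11095  |  22834 × 0.37 = 8449 — total 20981
10–19: 21865 × 0.959 = 20969
20–29: 3768 × 0.957 = 3606
30–39: 7685 × 0.956 = 7347
40–49: 20396 × 0.965 = 19682
50+: 22834 × 0.928 + 17626 × 0.366 = 21190 + 6451 = 27641
Net migration: 0–9 − 80 → 20901; 10–19 + 220 → 21189; 20–29 + 220 → 3826; 30–39 + 320 → 7667; 40–49 + 60 → 19742; 50+ − 270 → 27371
End of period: [20901, 21189, 3826, 7667, 19742, 27371]
Dependents (band 0–9 + band 50+) = 20901 + 27371 = 48272; working-age = 52424; ratio = 48272/52424 × 100 = 92.1

92.1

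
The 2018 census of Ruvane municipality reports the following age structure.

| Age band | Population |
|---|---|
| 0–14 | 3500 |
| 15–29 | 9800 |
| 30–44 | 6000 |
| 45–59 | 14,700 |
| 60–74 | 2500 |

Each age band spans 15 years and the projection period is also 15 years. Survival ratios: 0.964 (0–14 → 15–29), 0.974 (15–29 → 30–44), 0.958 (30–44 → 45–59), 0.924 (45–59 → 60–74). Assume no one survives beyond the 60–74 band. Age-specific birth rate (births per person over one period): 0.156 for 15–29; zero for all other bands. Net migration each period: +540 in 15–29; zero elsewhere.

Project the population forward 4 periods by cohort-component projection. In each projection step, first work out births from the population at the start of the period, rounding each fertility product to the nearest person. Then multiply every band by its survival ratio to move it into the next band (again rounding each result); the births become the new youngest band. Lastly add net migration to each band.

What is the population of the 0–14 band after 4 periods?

176

— Period 1 —
Births: 9800 × 0.156 = 1529
15–29: 3500 × 0.964 = 3374
30–44: 9800 × 0.974 = 9545
45–59: 6000 × 0.958 = 5748
60–74: 14700 × 0.924 = 13583
Net migration: 15–29 + 540 → 3914
Population now: 0–14=1529, 15–29=3914, 30–44=9545, 45–59=5748, 60–74=13583
— Period 2 —
Births: 3914 × 0.156 = 611
15–29: 1529 × 0.964 = 1474
30–44: 3914 × 0.974 = 3812
45–59: 9545 × 0.958 = 9144
60–74: 5748 × 0.924 = 5311
Net migration: 15–29 + 540 → 2014
Population now: 0–14=611, 15–29=2014, 30–44=3812, 45–59=9144, 60–74=5311
— Period 3 —
Births: 2014 × 0.156 = 314
15–29: 611 × 0.964 = 589
30–44: 2014 × 0.974 = 1962
45–59: 3812 × 0.958 = 3652
60–74: 9144 × 0.924 = 8449
Net migration: 15–29 + 540 → 1129
Population now: 0–14=314, 15–29=1129, 30–44=1962, 45–59=3652, 60–74=8449
— Period 4 —
Births: 1129 × 0.156 = 176
15–29: 314 × 0.964 = 303
30–44: 1129 × 0.974 = 1100
45–59: 1962 × 0.958 = 1880
60–74: 3652 × 0.924 = 3374
Net migration: 15–29 + 540 → 843
Population now: 0–14=176, 15–29=843, 30–44=1100, 45–59=1880, 60–74=3374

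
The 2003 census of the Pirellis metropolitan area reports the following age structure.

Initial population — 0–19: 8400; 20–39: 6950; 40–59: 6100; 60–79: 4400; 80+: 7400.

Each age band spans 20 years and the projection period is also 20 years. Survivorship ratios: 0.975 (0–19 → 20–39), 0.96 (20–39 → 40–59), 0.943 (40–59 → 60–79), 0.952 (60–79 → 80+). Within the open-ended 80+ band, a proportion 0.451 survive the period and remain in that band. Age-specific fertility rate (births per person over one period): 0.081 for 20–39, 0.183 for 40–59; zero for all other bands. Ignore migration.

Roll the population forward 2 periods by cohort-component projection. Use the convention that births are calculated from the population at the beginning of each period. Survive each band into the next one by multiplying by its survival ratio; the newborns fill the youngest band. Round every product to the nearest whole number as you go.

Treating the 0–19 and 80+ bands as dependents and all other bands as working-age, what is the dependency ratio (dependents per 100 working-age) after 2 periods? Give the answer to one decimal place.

68.1

Period 1:
Births: 6950 × 0.081 = 563 ; 6100 × 0.183 = 1116 — total 1679
20–39: 8400 × 0.975 = 8190
40–59: 6950 × 0.96 = 6672
60–79: 6100 × 0.943 = 5752
80+: 4400 × 0.952 + 7400 × 0.451 = 4189 + 3337 = 7526
End of period: [1679, 8190, 6672, 5752, 7526]
Period 2:
Births: 8190 × 0.081 = 663 ; 6672 × 0.183 = 1221 — total 1884
20–39: 1679 × 0.975 = 1637
40–59: 8190 × 0.96 = 7862
60–79: 6672 × 0.943 = 6292
80+: 5752 × 0.952 + 7526 × 0.451 = 5476 + 3394 = 8870
End of period: [1884, 1637, 7862, 6292, 8870]
Dependents (band 0–19 + band 80+) = 1884 + 8870 = 10754; working-age = 15791; ratio = 10754/15791 × 100 = 68.1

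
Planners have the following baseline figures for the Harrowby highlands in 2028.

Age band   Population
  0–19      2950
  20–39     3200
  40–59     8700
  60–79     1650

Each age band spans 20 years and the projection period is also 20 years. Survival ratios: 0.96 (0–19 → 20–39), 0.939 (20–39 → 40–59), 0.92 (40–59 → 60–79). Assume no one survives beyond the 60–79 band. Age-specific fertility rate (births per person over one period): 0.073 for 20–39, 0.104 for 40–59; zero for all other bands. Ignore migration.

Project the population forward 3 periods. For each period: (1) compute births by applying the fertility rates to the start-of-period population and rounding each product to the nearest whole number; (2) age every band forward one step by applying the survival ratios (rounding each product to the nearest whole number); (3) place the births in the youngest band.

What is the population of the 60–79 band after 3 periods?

2446

Period 1.
Births: 3200 × 0.073 = 234  |  8700 × 0.104 = 905 — total 1139
20–39: 2950 × 0.96 = 2832
40–59: 3200 × 0.939 = 3005
60–79: 8700 × 0.92 = 8004
End of period: [1139, 2832, 3005, 8004]
Period 2.
Births: 2832 × 0.073 = 207  |  3005 × 0.104 = 313 — total 520
20–39: 1139 × 0.96 = 1093
40–59: 2832 × 0.939 = 2659
60–79: 3005 × 0.92 = 2765
End of period: [520, 1093, 2659, 2765]
Period 3.
Births: 1093 × 0.073 = 80  |  2659 × 0.104 = 277 — total 357
20–39: 520 × 0.96 = 499
40–59: 1093 × 0.939 = 1026
60–79: 2659 × 0.92 = 2446
End of period: [357, 499, 1026, 2446]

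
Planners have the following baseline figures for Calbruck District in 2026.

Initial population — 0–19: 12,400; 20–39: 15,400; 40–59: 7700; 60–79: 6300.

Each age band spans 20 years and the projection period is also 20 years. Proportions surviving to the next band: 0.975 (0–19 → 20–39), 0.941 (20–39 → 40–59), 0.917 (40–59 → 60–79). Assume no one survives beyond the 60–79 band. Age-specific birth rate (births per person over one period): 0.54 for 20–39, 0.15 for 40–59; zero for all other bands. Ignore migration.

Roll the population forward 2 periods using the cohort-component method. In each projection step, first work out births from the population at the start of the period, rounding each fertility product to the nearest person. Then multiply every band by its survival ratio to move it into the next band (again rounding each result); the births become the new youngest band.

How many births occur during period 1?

After projecting period 1:
Births: 15400 × 0.54 = 8316, 7700 × 0.15 = 1155 → total 9471
20–39: 12400 × 0.975 = 12090
40–59: 15400 × 0.941 = 14491
60–79: 7700 × 0.917 = 7061
Giving 9471 / 12090 / 14491 / 7061.

9471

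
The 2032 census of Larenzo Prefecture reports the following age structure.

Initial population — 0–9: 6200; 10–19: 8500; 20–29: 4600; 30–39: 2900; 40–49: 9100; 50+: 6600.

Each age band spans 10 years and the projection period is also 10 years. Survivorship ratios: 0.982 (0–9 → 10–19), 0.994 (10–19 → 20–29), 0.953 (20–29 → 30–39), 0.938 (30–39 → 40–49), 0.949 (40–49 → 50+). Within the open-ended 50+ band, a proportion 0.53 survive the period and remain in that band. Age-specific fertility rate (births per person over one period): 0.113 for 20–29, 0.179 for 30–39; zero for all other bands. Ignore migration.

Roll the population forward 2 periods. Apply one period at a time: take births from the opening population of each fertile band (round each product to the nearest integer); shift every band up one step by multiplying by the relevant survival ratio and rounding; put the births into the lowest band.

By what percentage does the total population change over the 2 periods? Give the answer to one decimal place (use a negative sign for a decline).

-20.9

Period 1:
Births: 4600 × 0.113 = 520, 2900 × 0.179 = 519 — total 1039
10–19: 6200 × 0.982 = 6088
20–29: 8500 × 0.994 = 8449
30–39: 4600 × 0.953 = 4384
40–49: 2900 × 0.938 = 2720
50+: 9100 × 0.949 + 6600 × 0.53 = 8636 + 3498 = 12134
→ [1039, 6088, 8449, 4384, 2720, 12134]
Period 2:
Births: 8449 × 0.113 = 955, 4384 × 0.179 = 785 — total 1740
10–19: 1039 × 0.982 = 1020
20–29: 6088 × 0.994 = 6051
30–39: 8449 × 0.953 = 8052
40–49: 4384 × 0.938 = 4112
50+: 2720 × 0.949 + 12134 × 0.53 = 2581 + 6431 = 9012
→ [1740, 1020, 6051, 8052, 4112, 9012]
Total: 37900 → 29987; change = -7913; percentage change = -20.9%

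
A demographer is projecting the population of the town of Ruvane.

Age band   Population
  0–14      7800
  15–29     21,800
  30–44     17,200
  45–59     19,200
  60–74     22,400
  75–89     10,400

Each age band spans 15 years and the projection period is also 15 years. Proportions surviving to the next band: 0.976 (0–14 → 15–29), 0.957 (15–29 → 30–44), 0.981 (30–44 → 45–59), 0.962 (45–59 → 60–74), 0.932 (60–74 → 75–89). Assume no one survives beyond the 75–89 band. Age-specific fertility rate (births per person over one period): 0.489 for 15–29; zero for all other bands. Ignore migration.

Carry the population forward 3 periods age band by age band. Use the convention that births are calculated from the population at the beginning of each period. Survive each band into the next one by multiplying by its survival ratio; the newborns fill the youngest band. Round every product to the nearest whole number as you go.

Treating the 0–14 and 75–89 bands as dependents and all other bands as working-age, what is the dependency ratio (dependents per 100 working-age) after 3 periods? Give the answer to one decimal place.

50.0

Let band 1 be 0–14 through band 6 = 75–89.
— Period 1 —
Births: 21800 × 0.489 = 10660
Band 2: 7800 × 0.976 = 7613
Band 3: 21800 × 0.957 = 20863
Band 4: 17200 × 0.981 = 16873
Band 5: 19200 × 0.962 = 18470
Band 6: 22400 × 0.932 = 20877
End of period: [10660, 7613, 20863, 16873, 18470, 20877]
— Period 2 —
Births: 7613 × 0.489 = 3723
Band 2: 10660 × 0.976 = 10404
Band 3: 7613 × 0.957 = 7286
Band 4: 20863 × 0.981 = 20467
Band 5: 16873 × 0.962 = 16232
Band 6: 18470 × 0.932 = 17214
End of period: [3723, 10404, 7286, 20467, 16232, 17214]
— Period 3 —
Births: 10404 × 0.489 = 5088
Band 2: 3723 × 0.976 = 3634
Band 3: 10404 × 0.957 = 9957
Band 4: 7286 × 0.981 = 7148
Band 5: 20467 × 0.962 = 19689
Band 6: 16232 × 0.932 = 15128
End of period: [5088, 3634, 9957, 7148, 19689, 15128]
Dependents (band 0–14 + band 75–89) = 5088 + 15128 = 20216; working-age = 40428; ratio = 20216/40428 × 100 = 50.0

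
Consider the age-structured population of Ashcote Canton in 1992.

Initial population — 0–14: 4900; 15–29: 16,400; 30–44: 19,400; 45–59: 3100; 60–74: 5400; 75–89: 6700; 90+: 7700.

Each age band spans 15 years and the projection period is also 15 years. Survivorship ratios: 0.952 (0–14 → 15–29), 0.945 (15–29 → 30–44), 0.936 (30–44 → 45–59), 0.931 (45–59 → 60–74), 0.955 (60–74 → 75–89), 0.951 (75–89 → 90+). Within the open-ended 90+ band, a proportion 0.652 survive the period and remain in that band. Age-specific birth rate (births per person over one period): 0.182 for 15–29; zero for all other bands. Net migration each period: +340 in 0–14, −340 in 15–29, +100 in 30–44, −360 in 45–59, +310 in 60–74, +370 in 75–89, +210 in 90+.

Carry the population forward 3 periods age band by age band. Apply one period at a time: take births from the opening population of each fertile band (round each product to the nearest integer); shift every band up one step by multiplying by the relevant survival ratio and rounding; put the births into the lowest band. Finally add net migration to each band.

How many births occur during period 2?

After projecting period 1:
Births: 16400 × 0.182 = 2985
15–29: 4900 × 0.952 = 4665
30–44: 16400 × 0.945 = 15498
45–59: 19400 × 0.936 = 18158
60–74: 3100 × 0.931 = 2886
75–89: 5400 × 0.955 = 5157
90+: 6700 × 0.951 + 7700 × 0.652 = 6372 + 5020 = 11392
Net migration: 0–14 + 340 → 3325; 15–29 − 340 → 4325; 30–44 + 100 → 15598; 45–59 − 360 → 17798; 60–74 + 310 → 3196; 75–89 + 370 → 5527; 90+ + 210 → 11602
→ [3325, 4325, 15598, 17798, 3196, 5527, 11602]
After projecting period 2:
Births: 4325 × 0.182 = 787
15–29: 3325 × 0.952 = 3165
30–44: 4325 × 0.945 = 4087
45–59: 15598 × 0.936 = 14600
60–74: 17798 × 0.931 = 16570
75–89: 3196 × 0.955 = 3052
90+: 5527 × 0.951 + 11602 × 0.652 = 5256 + 7565 = 12821
Net migration: 0–14 + 340 → 1127; 15–29 − 340 → 2825; 30–44 + 100 → 4187; 45–59 − 360 → 14240; 60–74 + 310 → 16880; 75–89 + 370 → 3422; 90+ + 210 → 13031
→ [1127, 2825, 4187, 14240, 16880, 3422, 13031]

787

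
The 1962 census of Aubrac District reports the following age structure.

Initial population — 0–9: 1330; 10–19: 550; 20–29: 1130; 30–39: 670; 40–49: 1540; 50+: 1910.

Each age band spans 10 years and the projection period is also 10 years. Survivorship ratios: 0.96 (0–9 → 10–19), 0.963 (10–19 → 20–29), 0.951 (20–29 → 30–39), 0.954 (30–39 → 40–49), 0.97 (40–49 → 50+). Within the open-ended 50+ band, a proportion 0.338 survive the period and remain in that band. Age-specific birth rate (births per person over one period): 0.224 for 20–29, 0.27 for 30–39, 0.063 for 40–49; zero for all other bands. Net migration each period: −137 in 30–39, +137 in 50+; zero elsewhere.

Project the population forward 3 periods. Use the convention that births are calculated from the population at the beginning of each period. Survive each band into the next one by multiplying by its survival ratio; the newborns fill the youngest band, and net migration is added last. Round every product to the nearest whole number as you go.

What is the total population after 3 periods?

Let band 1 be 0–9 through band 6 = 50+.
— Period 1 —
Births: 1130 × 0.224 = 253 ; 670 × 0.27 = 181 ; 1540 × 0.063 = 97 — total 531
Band 2: 1330 × 0.96 = 1277
Band 3: 550 × 0.963 = 530
Band 4: 1130 × 0.951 = 1075
Band 5: 670 × 0.954 = 639
Band 6: 1540 × 0.97 + 1910 × 0.338 = 1494 + 646 = 2140
Net migration: Band 4 − 137 → 938; Band 6 + 137 → 2277
End of period: [531, 1277, 530, 938, 639, 2277]
— Period 2 —
Births: 530 × 0.224 = 119 ; 938 × 0.27 = 253 ; 639 × 0.063 = 40 — total 412
Band 2: 531 × 0.96 = 510
Band 3: 1277 × 0.963 = 1230
Band 4: 530 × 0.951 = 504
Band 5: 938 × 0.954 = 895
Band 6: 639 × 0.97 + 2277 × 0.338 = 620 + 770 = 1390
Net migration: Band 4 − 137 → 367; Band 6 + 137 → 1527
End of period: [412, 510, 1230, 367, 895, 1527]
— Period 3 —
Births: 1230 × 0.224 = 276 ; 367 × 0.27 = 99 ; 895 × 0.063 = 56 — total 431
Band 2: 412 × 0.96 = 396
Band 3: 510 × 0.963 = 491
Band 4: 1230 × 0.951 = 1170
Band 5: 367 × 0.954 = 350
Band 6: 895 × 0.97 + 1527 × 0.338 = 868 + 516 = 1384
Net migration: Band 4 − 137 → 1033; Band 6 + 137 → 1521
End of period: [431, 396, 491, 1033, 350, 1521]
Total after period 3: 431 + 396 + 491 + 1033 + 350 + 1521 = 4222

4222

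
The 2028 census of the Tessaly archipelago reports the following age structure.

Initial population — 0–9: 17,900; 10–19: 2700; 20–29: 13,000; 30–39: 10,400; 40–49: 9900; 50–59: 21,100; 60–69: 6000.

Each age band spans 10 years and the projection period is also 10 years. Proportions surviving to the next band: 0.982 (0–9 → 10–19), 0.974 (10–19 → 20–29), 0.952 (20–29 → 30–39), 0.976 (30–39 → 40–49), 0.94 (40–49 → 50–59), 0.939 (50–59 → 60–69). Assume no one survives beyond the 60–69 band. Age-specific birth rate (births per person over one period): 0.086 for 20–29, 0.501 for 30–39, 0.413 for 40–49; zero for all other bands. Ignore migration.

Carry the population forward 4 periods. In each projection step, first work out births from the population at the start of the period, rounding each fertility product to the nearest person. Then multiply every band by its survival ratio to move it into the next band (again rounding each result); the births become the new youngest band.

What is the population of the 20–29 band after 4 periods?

10156

Period 1:
Births: 13000 * 0.086 = 1118, 10400 * 0.501 = 5210, 9900 * 0.413 = 4089 → total 10417
10–19: 17900 * 0.982 = 17578
20–29: 2700 * 0.974 = 2630
30–39: 13000 * 0.952 = 12376
40–49: 10400 * 0.976 = 10150
50–59: 9900 * 0.94 = 9306
60–69: 21100 * 0.939 = 19813
End of period: [10417, 17578, 2630, 12376, 10150, 9306, 19813]
Period 2:
Births: 2630 * 0.086 = 226, 12376 * 0.501 = 6200, 10150 * 0.413 = 4192 → total 10618
10–19: 10417 * 0.982 = 10229
20–29: 17578 * 0.974 = 17121
30–39: 2630 * 0.952 = 2504
40–49: 12376 * 0.976 = 12079
50–59: 10150 * 0.94 = 9541
60–69: 9306 * 0.939 = 8738
End of period: [10618, 10229, 17121, 2504, 12079, 9541, 8738]
Period 3:
Births: 17121 * 0.086 = 1472, 2504 * 0.501 = 1255, 12079 * 0.413 = 4989 → total 7716
10–19: 10618 * 0.982 = 10427
20–29: 10229 * 0.974 = 9963
30–39: 17121 * 0.952 = 16299
40–49: 2504 * 0.976 = 2444
50–59: 12079 * 0.94 = 11354
60–69: 9541 * 0.939 = 8959
End of period: [7716, 10427, 9963, 16299, 2444, 11354, 8959]
Period 4:
Births: 9963 * 0.086 = 857, 16299 * 0.501 = 8166, 2444 * 0.413 = 1009 → total 10032
10–19: 7716 * 0.982 = 7577
20–29: 10427 * 0.974 = 10156
30–39: 9963 * 0.952 = 9485
40–49: 16299 * 0.976 = 15908
50–59: 2444 * 0.94 = 2297
60–69: 11354 * 0.939 = 10661
End of period: [10032, 7577, 10156, 9485, 15908, 2297, 10661]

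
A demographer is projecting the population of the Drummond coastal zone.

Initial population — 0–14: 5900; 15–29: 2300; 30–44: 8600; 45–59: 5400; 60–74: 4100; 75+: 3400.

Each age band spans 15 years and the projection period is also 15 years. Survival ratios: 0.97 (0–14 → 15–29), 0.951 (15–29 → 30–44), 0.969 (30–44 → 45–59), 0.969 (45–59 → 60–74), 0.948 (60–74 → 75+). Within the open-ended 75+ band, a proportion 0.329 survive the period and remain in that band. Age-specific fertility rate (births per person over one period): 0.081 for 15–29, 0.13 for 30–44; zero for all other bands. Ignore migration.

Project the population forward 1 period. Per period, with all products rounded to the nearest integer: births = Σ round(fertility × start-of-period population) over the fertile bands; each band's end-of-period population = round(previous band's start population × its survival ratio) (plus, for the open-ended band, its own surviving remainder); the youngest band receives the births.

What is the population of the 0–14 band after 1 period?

1304

Call the groups 1 to 6, youngest first.
— Period 1 —
Births: 2300 * 0.081 = 186  |  8600 * 0.13 = 1118 → total 1304
Group 2: 5900 * 0.97 = 5723
Group 3: 2300 * 0.951 = 2187
Group 4: 8600 * 0.969 = 8333
Group 5: 5400 * 0.969 = 5233
Group 6: 4100 * 0.948 + 3400 * 0.329 = 3887 + 1119 = 5006
→ [1304, 5723, 2187, 8333, 5233, 5006]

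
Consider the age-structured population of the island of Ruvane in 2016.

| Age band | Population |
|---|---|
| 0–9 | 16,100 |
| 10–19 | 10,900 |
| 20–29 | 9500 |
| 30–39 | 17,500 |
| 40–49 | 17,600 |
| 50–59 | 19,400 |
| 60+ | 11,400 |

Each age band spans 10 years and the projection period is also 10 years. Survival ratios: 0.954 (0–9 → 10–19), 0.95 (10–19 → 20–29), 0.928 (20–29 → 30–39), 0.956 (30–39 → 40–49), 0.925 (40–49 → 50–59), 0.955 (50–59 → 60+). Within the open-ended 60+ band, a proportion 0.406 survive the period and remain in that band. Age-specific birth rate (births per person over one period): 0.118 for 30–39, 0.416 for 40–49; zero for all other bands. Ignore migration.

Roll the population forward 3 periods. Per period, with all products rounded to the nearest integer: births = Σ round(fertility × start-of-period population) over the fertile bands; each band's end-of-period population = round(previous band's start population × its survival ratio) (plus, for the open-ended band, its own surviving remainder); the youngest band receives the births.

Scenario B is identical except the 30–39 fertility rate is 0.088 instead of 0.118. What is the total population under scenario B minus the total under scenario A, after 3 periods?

-1016

— Period 1 —
Births: 17500 * 0.118 = 2065, 17600 * 0.416 = 7322 → total 9387
10–19: 16100 * 0.954 = 15359
20–29: 10900 * 0.95 = 10355
30–39: 9500 * 0.928 = 8816
40–49: 17500 * 0.956 = 16730
50–59: 17600 * 0.925 = 16280
60+: 19400 * 0.955 + 11400 * 0.406 = 18527 + 4628 = 23155
→ [9387, 15359, 10355, 8816, 16730, 16280, 23155]
— Period 2 —
Births: 8816 * 0.118 = 1040, 16730 * 0.416 = 6960 → total 8000
10–19: 9387 * 0.954 = 8955
20–29: 15359 * 0.95 = 14591
30–39: 10355 * 0.928 = 9609
40–49: 8816 * 0.956 = 8428
50–59: 16730 * 0.925 = 15475
60+: 16280 * 0.955 + 23155 * 0.406 = 15547 + 9401 = 24948
→ [8000, 8955, 14591, 9609, 8428, 15475, 24948]
— Period 3 —
Births: 9609 * 0.118 = 1134, 8428 * 0.416 = 3506 → total 4640
10–19: 8000 * 0.954 = 7632
20–29: 8955 * 0.95 = 8507
30–39: 14591 * 0.928 = 13540
40–49: 9609 * 0.956 = 9186
50–59: 8428 * 0.925 = 7796
60+: 15475 * 0.955 + 24948 * 0.406 = 14779 + 10129 = 24908
→ [4640, 7632, 8507, 13540, 9186, 7796, 24908]
Scenario A total after 3 periods: 76209
Scenario B projection —
— Period 1 —
Births: 17500 * 0.088 = 1540, 17600 * 0.416 = 7322 → total 8862
10–19: 16100 * 0.954 = 15359
20–29: 10900 * 0.95 = 10355
30–39: 9500 * 0.928 = 8816
40–49: 17500 * 0.956 = 16730
50–59: 17600 * 0.925 = 16280
60+: 19400 * 0.955 + 11400 * 0.406 = 18527 + 4628 = 23155
→ [8862, 15359, 10355, 8816, 16730, 16280, 23155]
— Period 2 —
Births: 8816 * 0.088 = 776, 16730 * 0.416 = 6960 → total 7736
10–19: 8862 * 0.954 = 8454
20–29: 15359 * 0.95 = 14591
30–39: 10355 * 0.928 = 9609
40–49: 8816 * 0.956 = 8428
50–59: 16730 * 0.925 = 15475
60+: 16280 * 0.955 + 23155 * 0.406 = 15547 + 9401 = 24948
→ [7736, 8454, 14591, 9609, 8428, 15475, 24948]
— Period 3 —
Births: 9609 * 0.088 = 846, 8428 * 0.416 = 3506 → total 4352
10–19: 7736 * 0.954 = 7380
20–29: 8454 * 0.95 = 8031
30–39: 14591 * 0.928 = 13540
40–49: 9609 * 0.956 = 9186
50–59: 8428 * 0.925 = 7796
60+: 15475 * 0.955 + 24948 * 0.406 = 14779 + 10129 = 24908
→ [4352, 7380, 8031, 13540, 9186, 7796, 24908]
Scenario B total after 3 periods: 75193
Difference B − A = 75193 − 76209 = -1016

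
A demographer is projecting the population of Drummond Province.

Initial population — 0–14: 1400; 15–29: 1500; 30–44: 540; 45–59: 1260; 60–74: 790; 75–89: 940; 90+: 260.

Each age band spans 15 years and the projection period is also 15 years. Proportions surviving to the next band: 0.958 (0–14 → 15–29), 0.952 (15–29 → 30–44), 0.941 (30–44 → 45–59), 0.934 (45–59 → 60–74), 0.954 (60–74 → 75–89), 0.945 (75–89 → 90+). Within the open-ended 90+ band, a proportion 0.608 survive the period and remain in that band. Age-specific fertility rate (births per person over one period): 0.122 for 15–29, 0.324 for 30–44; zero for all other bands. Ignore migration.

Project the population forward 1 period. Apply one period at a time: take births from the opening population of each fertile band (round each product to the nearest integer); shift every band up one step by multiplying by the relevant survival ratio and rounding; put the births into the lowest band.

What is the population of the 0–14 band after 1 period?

Period 1:
Births: 1500 × 0.122 = 183, 540 × 0.324 = 175 → 358
15–29: 1400 × 0.958 = 1341
30–44: 1500 × 0.952 = 1428
45–59: 540 × 0.941 = 508
60–74: 1260 × 0.934 = 1177
75–89: 790 × 0.954 = 754
90+: 940 × 0.945 + 260 × 0.608 = 888 + 158 = 1046
Population now: 0–14=358, 15–29=1341, 30–44=1428, 45–59=508, 60–74=1177, 75–89=754, 90+=1046

358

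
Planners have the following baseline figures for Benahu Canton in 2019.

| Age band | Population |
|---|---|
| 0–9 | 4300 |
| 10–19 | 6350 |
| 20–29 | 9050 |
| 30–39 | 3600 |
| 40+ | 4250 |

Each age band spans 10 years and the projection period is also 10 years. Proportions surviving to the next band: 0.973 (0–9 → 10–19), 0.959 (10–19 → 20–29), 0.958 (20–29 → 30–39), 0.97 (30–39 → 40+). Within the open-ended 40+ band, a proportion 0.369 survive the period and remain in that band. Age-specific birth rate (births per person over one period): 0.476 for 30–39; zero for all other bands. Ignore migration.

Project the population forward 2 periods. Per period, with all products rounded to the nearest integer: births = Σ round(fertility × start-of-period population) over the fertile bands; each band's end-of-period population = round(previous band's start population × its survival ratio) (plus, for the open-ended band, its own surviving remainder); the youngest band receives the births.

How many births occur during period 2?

4127

Call the groups 1 to 5, youngest first.
Period 1:
Births: 3600 × 0.476 = 1714
Group 2: 4300 × 0.973 = 4184
Group 3: 6350 × 0.959 = 6090
Group 4: 9050 × 0.958 = 8670
Group 5: 3600 × 0.97 + 4250 × 0.369 = 3492 + 1568 = 5060
Giving 1714 / 4184 / 6090 / 8670 / 5060.
Period 2:
Births: 8670 × 0.476 = 4127
Group 2: 1714 × 0.973 = 1668
Group 3: 4184 × 0.959 = 4012
Group 4: 6090 × 0.958 = 5834
Group 5: 8670 × 0.97 + 5060 × 0.369 = 8410 + 1867 = 10277
Giving 4127 / 1668 / 4012 / 5834 / 10277.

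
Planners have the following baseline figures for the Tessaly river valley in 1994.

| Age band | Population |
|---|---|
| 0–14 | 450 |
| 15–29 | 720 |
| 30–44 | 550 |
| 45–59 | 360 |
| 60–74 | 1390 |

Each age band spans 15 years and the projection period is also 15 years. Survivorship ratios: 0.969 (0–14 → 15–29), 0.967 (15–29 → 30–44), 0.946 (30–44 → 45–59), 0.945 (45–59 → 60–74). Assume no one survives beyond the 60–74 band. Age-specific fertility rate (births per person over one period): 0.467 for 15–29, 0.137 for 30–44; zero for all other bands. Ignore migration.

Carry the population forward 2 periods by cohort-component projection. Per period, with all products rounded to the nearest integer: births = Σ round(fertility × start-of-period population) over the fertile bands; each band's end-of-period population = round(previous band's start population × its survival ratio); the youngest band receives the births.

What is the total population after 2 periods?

Period 1:
Births: 720 * 0.467 = 336, 550 * 0.137 = 75 ⇒ total 411
15–29: 450 * 0.969 = 436
30–44: 720 * 0.967 = 696
45–59: 550 * 0.946 = 520
60–74: 360 * 0.945 = 340
End of period: [411, 436, 696, 520, 340]
Period 2:
Births: 436 * 0.467 = 204, 696 * 0.137 = 95 ⇒ total 299
15–29: 411 * 0.969 = 398
30–44: 436 * 0.967 = 422
45–59: 696 * 0.946 = 658
60–74: 520 * 0.945 = 491
End of period: [299, 398, 422, 658, 491]
Total after period 2: 299 + 398 + 422 + 658 + 491 = 2268

2268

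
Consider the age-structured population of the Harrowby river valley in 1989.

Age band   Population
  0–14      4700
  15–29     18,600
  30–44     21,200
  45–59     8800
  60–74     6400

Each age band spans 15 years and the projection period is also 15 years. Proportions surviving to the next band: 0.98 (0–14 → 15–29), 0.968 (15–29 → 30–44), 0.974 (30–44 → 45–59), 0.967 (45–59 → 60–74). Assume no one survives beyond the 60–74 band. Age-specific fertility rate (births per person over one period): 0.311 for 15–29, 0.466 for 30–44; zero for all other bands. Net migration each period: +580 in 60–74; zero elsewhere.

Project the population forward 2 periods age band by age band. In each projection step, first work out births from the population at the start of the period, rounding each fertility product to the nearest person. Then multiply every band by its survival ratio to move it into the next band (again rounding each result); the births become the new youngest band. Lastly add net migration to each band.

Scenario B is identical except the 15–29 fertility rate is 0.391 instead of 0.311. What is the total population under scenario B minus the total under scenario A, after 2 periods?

(Groups numbered youngest = 1 to oldest = 5.)
— Period 1 —
Births: 18600 × 0.311 = 5785  |  21200 × 0.466 = 9879 → 15664
Group 2: 4700 × 0.98 = 4606
Group 3: 18600 × 0.968 = 18005
Group 4: 21200 × 0.974 = 20649
Group 5: 8800 × 0.967 = 8510
Net migration: Group 5 + 580 → 9090
Population now: 0–14=15664, 15–29=4606, 30–44=18005, 45–59=20649, 60–74=9090
— Period 2 —
Births: 4606 × 0.311 = 1432  |  18005 × 0.466 = 8390 → 9822
Group 2: 15664 × 0.98 = 15351
Group 3: 4606 × 0.968 = 4459
Group 4: 18005 × 0.974 = 17537
Group 5: 20649 × 0.967 = 19968
Net migration: Group 5 + 580 → 20548
Population now: 0–14=9822, 15–29=15351, 30–44=4459, 45–59=17537, 60–74=20548
Scenario A total after 2 periods: 67717
Scenario B projection —
— Period 1 —
Births: 18600 × 0.391 = 7273  |  21200 × 0.466 = 9879 → 17152
Group 2: 4700 × 0.98 = 4606
Group 3: 18600 × 0.968 = 18005
Group 4: 21200 × 0.974 = 20649
Group 5: 8800 × 0.967 = 8510
Net migration: Group 5 + 580 → 9090
Population now: 0–14=17152, 15–29=4606, 30–44=18005, 45–59=20649, 60–74=9090
— Period 2 —
Births: 4606 × 0.391 = 1801  |  18005 × 0.466 = 8390 → 10191
Group 2: 17152 × 0.98 = 16809
Group 3: 4606 × 0.968 = 4459
Group 4: 18005 × 0.974 = 17537
Group 5: 20649 × 0.967 = 19968
Net migration: Group 5 + 580 → 20548
Population now: 0–14=10191, 15–29=16809, 30–44=4459, 45–59=17537, 60–74=20548
Scenario B total after 2 periods: 69544
Difference B − A = 69544 − 67717 = 1827

1827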